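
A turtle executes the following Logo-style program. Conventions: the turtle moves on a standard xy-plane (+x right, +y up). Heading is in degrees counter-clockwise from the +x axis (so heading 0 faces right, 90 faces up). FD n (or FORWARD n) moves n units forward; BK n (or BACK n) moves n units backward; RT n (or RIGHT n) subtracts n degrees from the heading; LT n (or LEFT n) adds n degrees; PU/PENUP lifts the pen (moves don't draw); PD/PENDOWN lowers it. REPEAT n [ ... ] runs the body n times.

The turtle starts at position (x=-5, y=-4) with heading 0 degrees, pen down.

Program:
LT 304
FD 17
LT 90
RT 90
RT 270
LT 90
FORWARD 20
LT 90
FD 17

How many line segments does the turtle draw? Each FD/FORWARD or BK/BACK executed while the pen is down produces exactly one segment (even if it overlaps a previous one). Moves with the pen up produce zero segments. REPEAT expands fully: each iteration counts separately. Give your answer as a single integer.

Answer: 3

Derivation:
Executing turtle program step by step:
Start: pos=(-5,-4), heading=0, pen down
LT 304: heading 0 -> 304
FD 17: (-5,-4) -> (4.506,-18.094) [heading=304, draw]
LT 90: heading 304 -> 34
RT 90: heading 34 -> 304
RT 270: heading 304 -> 34
LT 90: heading 34 -> 124
FD 20: (4.506,-18.094) -> (-6.678,-1.513) [heading=124, draw]
LT 90: heading 124 -> 214
FD 17: (-6.678,-1.513) -> (-20.771,-11.019) [heading=214, draw]
Final: pos=(-20.771,-11.019), heading=214, 3 segment(s) drawn
Segments drawn: 3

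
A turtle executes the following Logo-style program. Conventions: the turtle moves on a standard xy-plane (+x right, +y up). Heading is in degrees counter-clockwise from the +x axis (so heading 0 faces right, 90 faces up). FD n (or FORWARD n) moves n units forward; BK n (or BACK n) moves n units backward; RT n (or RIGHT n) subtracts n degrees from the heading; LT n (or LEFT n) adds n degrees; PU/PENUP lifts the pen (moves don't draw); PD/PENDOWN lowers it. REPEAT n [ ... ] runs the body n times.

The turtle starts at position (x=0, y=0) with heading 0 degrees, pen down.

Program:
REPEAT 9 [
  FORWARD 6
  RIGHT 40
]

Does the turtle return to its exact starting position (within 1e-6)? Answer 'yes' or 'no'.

Executing turtle program step by step:
Start: pos=(0,0), heading=0, pen down
REPEAT 9 [
  -- iteration 1/9 --
  FD 6: (0,0) -> (6,0) [heading=0, draw]
  RT 40: heading 0 -> 320
  -- iteration 2/9 --
  FD 6: (6,0) -> (10.596,-3.857) [heading=320, draw]
  RT 40: heading 320 -> 280
  -- iteration 3/9 --
  FD 6: (10.596,-3.857) -> (11.638,-9.766) [heading=280, draw]
  RT 40: heading 280 -> 240
  -- iteration 4/9 --
  FD 6: (11.638,-9.766) -> (8.638,-14.962) [heading=240, draw]
  RT 40: heading 240 -> 200
  -- iteration 5/9 --
  FD 6: (8.638,-14.962) -> (3,-17.014) [heading=200, draw]
  RT 40: heading 200 -> 160
  -- iteration 6/9 --
  FD 6: (3,-17.014) -> (-2.638,-14.962) [heading=160, draw]
  RT 40: heading 160 -> 120
  -- iteration 7/9 --
  FD 6: (-2.638,-14.962) -> (-5.638,-9.766) [heading=120, draw]
  RT 40: heading 120 -> 80
  -- iteration 8/9 --
  FD 6: (-5.638,-9.766) -> (-4.596,-3.857) [heading=80, draw]
  RT 40: heading 80 -> 40
  -- iteration 9/9 --
  FD 6: (-4.596,-3.857) -> (0,0) [heading=40, draw]
  RT 40: heading 40 -> 0
]
Final: pos=(0,0), heading=0, 9 segment(s) drawn

Start position: (0, 0)
Final position: (0, 0)
Distance = 0; < 1e-6 -> CLOSED

Answer: yes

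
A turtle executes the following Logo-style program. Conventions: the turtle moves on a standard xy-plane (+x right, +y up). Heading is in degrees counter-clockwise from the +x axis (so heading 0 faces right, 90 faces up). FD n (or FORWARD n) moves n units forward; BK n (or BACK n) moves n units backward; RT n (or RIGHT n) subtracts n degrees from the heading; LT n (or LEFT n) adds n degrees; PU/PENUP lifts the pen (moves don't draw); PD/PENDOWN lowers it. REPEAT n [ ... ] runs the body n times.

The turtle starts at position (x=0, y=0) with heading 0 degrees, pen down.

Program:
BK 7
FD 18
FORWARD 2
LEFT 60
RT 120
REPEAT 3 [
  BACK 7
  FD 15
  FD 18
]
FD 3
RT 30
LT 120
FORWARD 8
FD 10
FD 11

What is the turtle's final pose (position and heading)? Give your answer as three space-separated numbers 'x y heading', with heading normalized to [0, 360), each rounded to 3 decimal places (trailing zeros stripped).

Answer: 78.615 -55.648 30

Derivation:
Executing turtle program step by step:
Start: pos=(0,0), heading=0, pen down
BK 7: (0,0) -> (-7,0) [heading=0, draw]
FD 18: (-7,0) -> (11,0) [heading=0, draw]
FD 2: (11,0) -> (13,0) [heading=0, draw]
LT 60: heading 0 -> 60
RT 120: heading 60 -> 300
REPEAT 3 [
  -- iteration 1/3 --
  BK 7: (13,0) -> (9.5,6.062) [heading=300, draw]
  FD 15: (9.5,6.062) -> (17,-6.928) [heading=300, draw]
  FD 18: (17,-6.928) -> (26,-22.517) [heading=300, draw]
  -- iteration 2/3 --
  BK 7: (26,-22.517) -> (22.5,-16.454) [heading=300, draw]
  FD 15: (22.5,-16.454) -> (30,-29.445) [heading=300, draw]
  FD 18: (30,-29.445) -> (39,-45.033) [heading=300, draw]
  -- iteration 3/3 --
  BK 7: (39,-45.033) -> (35.5,-38.971) [heading=300, draw]
  FD 15: (35.5,-38.971) -> (43,-51.962) [heading=300, draw]
  FD 18: (43,-51.962) -> (52,-67.55) [heading=300, draw]
]
FD 3: (52,-67.55) -> (53.5,-70.148) [heading=300, draw]
RT 30: heading 300 -> 270
LT 120: heading 270 -> 30
FD 8: (53.5,-70.148) -> (60.428,-66.148) [heading=30, draw]
FD 10: (60.428,-66.148) -> (69.088,-61.148) [heading=30, draw]
FD 11: (69.088,-61.148) -> (78.615,-55.648) [heading=30, draw]
Final: pos=(78.615,-55.648), heading=30, 16 segment(s) drawn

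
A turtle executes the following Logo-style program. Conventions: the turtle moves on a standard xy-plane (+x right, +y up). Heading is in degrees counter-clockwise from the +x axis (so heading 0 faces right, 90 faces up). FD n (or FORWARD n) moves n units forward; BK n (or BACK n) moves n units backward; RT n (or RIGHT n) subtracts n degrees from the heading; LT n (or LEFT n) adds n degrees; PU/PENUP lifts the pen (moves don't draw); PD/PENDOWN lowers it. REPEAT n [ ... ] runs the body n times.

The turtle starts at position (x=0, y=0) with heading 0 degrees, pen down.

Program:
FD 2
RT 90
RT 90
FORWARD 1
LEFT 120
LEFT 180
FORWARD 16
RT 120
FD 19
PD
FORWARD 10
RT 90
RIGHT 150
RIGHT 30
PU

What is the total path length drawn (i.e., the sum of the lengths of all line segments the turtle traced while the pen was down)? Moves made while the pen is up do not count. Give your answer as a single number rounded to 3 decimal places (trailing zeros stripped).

Executing turtle program step by step:
Start: pos=(0,0), heading=0, pen down
FD 2: (0,0) -> (2,0) [heading=0, draw]
RT 90: heading 0 -> 270
RT 90: heading 270 -> 180
FD 1: (2,0) -> (1,0) [heading=180, draw]
LT 120: heading 180 -> 300
LT 180: heading 300 -> 120
FD 16: (1,0) -> (-7,13.856) [heading=120, draw]
RT 120: heading 120 -> 0
FD 19: (-7,13.856) -> (12,13.856) [heading=0, draw]
PD: pen down
FD 10: (12,13.856) -> (22,13.856) [heading=0, draw]
RT 90: heading 0 -> 270
RT 150: heading 270 -> 120
RT 30: heading 120 -> 90
PU: pen up
Final: pos=(22,13.856), heading=90, 5 segment(s) drawn

Segment lengths:
  seg 1: (0,0) -> (2,0), length = 2
  seg 2: (2,0) -> (1,0), length = 1
  seg 3: (1,0) -> (-7,13.856), length = 16
  seg 4: (-7,13.856) -> (12,13.856), length = 19
  seg 5: (12,13.856) -> (22,13.856), length = 10
Total = 48

Answer: 48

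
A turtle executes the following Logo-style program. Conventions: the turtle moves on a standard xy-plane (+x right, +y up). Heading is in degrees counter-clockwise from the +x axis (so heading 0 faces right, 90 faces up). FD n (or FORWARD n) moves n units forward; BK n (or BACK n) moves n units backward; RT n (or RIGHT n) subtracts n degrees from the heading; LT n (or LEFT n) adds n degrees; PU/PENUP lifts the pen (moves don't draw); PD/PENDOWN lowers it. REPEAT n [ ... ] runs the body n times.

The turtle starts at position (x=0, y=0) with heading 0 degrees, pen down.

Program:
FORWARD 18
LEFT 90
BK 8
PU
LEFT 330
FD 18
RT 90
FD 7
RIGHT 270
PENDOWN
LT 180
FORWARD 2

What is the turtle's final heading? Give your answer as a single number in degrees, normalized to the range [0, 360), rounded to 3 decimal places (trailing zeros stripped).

Executing turtle program step by step:
Start: pos=(0,0), heading=0, pen down
FD 18: (0,0) -> (18,0) [heading=0, draw]
LT 90: heading 0 -> 90
BK 8: (18,0) -> (18,-8) [heading=90, draw]
PU: pen up
LT 330: heading 90 -> 60
FD 18: (18,-8) -> (27,7.588) [heading=60, move]
RT 90: heading 60 -> 330
FD 7: (27,7.588) -> (33.062,4.088) [heading=330, move]
RT 270: heading 330 -> 60
PD: pen down
LT 180: heading 60 -> 240
FD 2: (33.062,4.088) -> (32.062,2.356) [heading=240, draw]
Final: pos=(32.062,2.356), heading=240, 3 segment(s) drawn

Answer: 240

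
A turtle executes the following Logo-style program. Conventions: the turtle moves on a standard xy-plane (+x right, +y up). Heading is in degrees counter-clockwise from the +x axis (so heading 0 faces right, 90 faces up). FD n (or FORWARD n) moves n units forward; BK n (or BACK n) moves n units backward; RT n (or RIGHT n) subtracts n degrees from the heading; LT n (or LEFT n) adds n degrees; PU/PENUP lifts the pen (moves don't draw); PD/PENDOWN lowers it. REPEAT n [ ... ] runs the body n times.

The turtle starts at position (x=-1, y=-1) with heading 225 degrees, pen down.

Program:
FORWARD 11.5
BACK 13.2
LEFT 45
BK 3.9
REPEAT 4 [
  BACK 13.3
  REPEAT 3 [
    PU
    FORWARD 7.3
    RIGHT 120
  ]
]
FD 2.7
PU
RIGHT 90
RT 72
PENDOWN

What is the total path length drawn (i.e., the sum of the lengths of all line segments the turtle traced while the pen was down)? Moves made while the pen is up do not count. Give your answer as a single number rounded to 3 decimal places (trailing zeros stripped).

Answer: 41.9

Derivation:
Executing turtle program step by step:
Start: pos=(-1,-1), heading=225, pen down
FD 11.5: (-1,-1) -> (-9.132,-9.132) [heading=225, draw]
BK 13.2: (-9.132,-9.132) -> (0.202,0.202) [heading=225, draw]
LT 45: heading 225 -> 270
BK 3.9: (0.202,0.202) -> (0.202,4.102) [heading=270, draw]
REPEAT 4 [
  -- iteration 1/4 --
  BK 13.3: (0.202,4.102) -> (0.202,17.402) [heading=270, draw]
  REPEAT 3 [
    -- iteration 1/3 --
    PU: pen up
    FD 7.3: (0.202,17.402) -> (0.202,10.102) [heading=270, move]
    RT 120: heading 270 -> 150
    -- iteration 2/3 --
    PU: pen up
    FD 7.3: (0.202,10.102) -> (-6.12,13.752) [heading=150, move]
    RT 120: heading 150 -> 30
    -- iteration 3/3 --
    PU: pen up
    FD 7.3: (-6.12,13.752) -> (0.202,17.402) [heading=30, move]
    RT 120: heading 30 -> 270
  ]
  -- iteration 2/4 --
  BK 13.3: (0.202,17.402) -> (0.202,30.702) [heading=270, move]
  REPEAT 3 [
    -- iteration 1/3 --
    PU: pen up
    FD 7.3: (0.202,30.702) -> (0.202,23.402) [heading=270, move]
    RT 120: heading 270 -> 150
    -- iteration 2/3 --
    PU: pen up
    FD 7.3: (0.202,23.402) -> (-6.12,27.052) [heading=150, move]
    RT 120: heading 150 -> 30
    -- iteration 3/3 --
    PU: pen up
    FD 7.3: (-6.12,27.052) -> (0.202,30.702) [heading=30, move]
    RT 120: heading 30 -> 270
  ]
  -- iteration 3/4 --
  BK 13.3: (0.202,30.702) -> (0.202,44.002) [heading=270, move]
  REPEAT 3 [
    -- iteration 1/3 --
    PU: pen up
    FD 7.3: (0.202,44.002) -> (0.202,36.702) [heading=270, move]
    RT 120: heading 270 -> 150
    -- iteration 2/3 --
    PU: pen up
    FD 7.3: (0.202,36.702) -> (-6.12,40.352) [heading=150, move]
    RT 120: heading 150 -> 30
    -- iteration 3/3 --
    PU: pen up
    FD 7.3: (-6.12,40.352) -> (0.202,44.002) [heading=30, move]
    RT 120: heading 30 -> 270
  ]
  -- iteration 4/4 --
  BK 13.3: (0.202,44.002) -> (0.202,57.302) [heading=270, move]
  REPEAT 3 [
    -- iteration 1/3 --
    PU: pen up
    FD 7.3: (0.202,57.302) -> (0.202,50.002) [heading=270, move]
    RT 120: heading 270 -> 150
    -- iteration 2/3 --
    PU: pen up
    FD 7.3: (0.202,50.002) -> (-6.12,53.652) [heading=150, move]
    RT 120: heading 150 -> 30
    -- iteration 3/3 --
    PU: pen up
    FD 7.3: (-6.12,53.652) -> (0.202,57.302) [heading=30, move]
    RT 120: heading 30 -> 270
  ]
]
FD 2.7: (0.202,57.302) -> (0.202,54.602) [heading=270, move]
PU: pen up
RT 90: heading 270 -> 180
RT 72: heading 180 -> 108
PD: pen down
Final: pos=(0.202,54.602), heading=108, 4 segment(s) drawn

Segment lengths:
  seg 1: (-1,-1) -> (-9.132,-9.132), length = 11.5
  seg 2: (-9.132,-9.132) -> (0.202,0.202), length = 13.2
  seg 3: (0.202,0.202) -> (0.202,4.102), length = 3.9
  seg 4: (0.202,4.102) -> (0.202,17.402), length = 13.3
Total = 41.9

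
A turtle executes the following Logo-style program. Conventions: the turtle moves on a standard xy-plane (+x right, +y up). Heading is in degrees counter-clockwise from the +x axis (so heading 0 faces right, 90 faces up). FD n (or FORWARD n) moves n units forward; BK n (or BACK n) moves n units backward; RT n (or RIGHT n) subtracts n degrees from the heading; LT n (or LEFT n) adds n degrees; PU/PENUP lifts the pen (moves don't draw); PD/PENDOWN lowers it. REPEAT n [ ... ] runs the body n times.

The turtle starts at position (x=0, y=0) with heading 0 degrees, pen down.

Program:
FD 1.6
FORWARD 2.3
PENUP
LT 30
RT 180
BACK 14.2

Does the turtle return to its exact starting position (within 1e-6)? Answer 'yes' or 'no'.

Answer: no

Derivation:
Executing turtle program step by step:
Start: pos=(0,0), heading=0, pen down
FD 1.6: (0,0) -> (1.6,0) [heading=0, draw]
FD 2.3: (1.6,0) -> (3.9,0) [heading=0, draw]
PU: pen up
LT 30: heading 0 -> 30
RT 180: heading 30 -> 210
BK 14.2: (3.9,0) -> (16.198,7.1) [heading=210, move]
Final: pos=(16.198,7.1), heading=210, 2 segment(s) drawn

Start position: (0, 0)
Final position: (16.198, 7.1)
Distance = 17.685; >= 1e-6 -> NOT closed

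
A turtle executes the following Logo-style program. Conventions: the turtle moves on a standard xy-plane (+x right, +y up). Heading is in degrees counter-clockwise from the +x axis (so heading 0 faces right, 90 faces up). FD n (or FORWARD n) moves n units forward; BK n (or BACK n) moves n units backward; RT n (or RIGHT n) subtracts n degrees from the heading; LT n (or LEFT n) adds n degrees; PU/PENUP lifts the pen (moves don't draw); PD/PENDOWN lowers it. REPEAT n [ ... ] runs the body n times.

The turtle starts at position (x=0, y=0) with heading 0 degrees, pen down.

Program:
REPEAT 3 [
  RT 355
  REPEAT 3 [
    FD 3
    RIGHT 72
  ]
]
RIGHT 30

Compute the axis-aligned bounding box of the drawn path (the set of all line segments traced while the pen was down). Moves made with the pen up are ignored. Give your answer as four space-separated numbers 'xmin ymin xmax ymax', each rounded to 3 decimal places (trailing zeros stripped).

Executing turtle program step by step:
Start: pos=(0,0), heading=0, pen down
REPEAT 3 [
  -- iteration 1/3 --
  RT 355: heading 0 -> 5
  REPEAT 3 [
    -- iteration 1/3 --
    FD 3: (0,0) -> (2.989,0.261) [heading=5, draw]
    RT 72: heading 5 -> 293
    -- iteration 2/3 --
    FD 3: (2.989,0.261) -> (4.161,-2.5) [heading=293, draw]
    RT 72: heading 293 -> 221
    -- iteration 3/3 --
    FD 3: (4.161,-2.5) -> (1.897,-4.468) [heading=221, draw]
    RT 72: heading 221 -> 149
  ]
  -- iteration 2/3 --
  RT 355: heading 149 -> 154
  REPEAT 3 [
    -- iteration 1/3 --
    FD 3: (1.897,-4.468) -> (-0.8,-3.153) [heading=154, draw]
    RT 72: heading 154 -> 82
    -- iteration 2/3 --
    FD 3: (-0.8,-3.153) -> (-0.382,-0.182) [heading=82, draw]
    RT 72: heading 82 -> 10
    -- iteration 3/3 --
    FD 3: (-0.382,-0.182) -> (2.572,0.339) [heading=10, draw]
    RT 72: heading 10 -> 298
  ]
  -- iteration 3/3 --
  RT 355: heading 298 -> 303
  REPEAT 3 [
    -- iteration 1/3 --
    FD 3: (2.572,0.339) -> (4.206,-2.177) [heading=303, draw]
    RT 72: heading 303 -> 231
    -- iteration 2/3 --
    FD 3: (4.206,-2.177) -> (2.318,-4.509) [heading=231, draw]
    RT 72: heading 231 -> 159
    -- iteration 3/3 --
    FD 3: (2.318,-4.509) -> (-0.483,-3.434) [heading=159, draw]
    RT 72: heading 159 -> 87
  ]
]
RT 30: heading 87 -> 57
Final: pos=(-0.483,-3.434), heading=57, 9 segment(s) drawn

Segment endpoints: x in {-0.8, -0.483, -0.382, 0, 1.897, 2.318, 2.572, 2.989, 4.161, 4.206}, y in {-4.509, -4.468, -3.434, -3.153, -2.5, -2.177, -0.182, 0, 0.261, 0.339}
xmin=-0.8, ymin=-4.509, xmax=4.206, ymax=0.339

Answer: -0.8 -4.509 4.206 0.339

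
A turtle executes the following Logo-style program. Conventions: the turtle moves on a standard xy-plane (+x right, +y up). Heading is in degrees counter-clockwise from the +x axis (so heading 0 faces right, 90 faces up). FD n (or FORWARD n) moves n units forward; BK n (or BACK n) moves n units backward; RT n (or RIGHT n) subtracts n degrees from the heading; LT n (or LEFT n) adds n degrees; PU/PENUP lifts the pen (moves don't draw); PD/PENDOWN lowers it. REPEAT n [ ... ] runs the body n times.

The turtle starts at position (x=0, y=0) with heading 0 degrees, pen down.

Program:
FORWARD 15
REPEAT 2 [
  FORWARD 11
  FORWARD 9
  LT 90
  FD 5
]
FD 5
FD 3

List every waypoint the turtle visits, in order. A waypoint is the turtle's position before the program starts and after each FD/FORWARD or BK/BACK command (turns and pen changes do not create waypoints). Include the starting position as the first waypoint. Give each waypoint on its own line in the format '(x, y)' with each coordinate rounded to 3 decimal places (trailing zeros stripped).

Executing turtle program step by step:
Start: pos=(0,0), heading=0, pen down
FD 15: (0,0) -> (15,0) [heading=0, draw]
REPEAT 2 [
  -- iteration 1/2 --
  FD 11: (15,0) -> (26,0) [heading=0, draw]
  FD 9: (26,0) -> (35,0) [heading=0, draw]
  LT 90: heading 0 -> 90
  FD 5: (35,0) -> (35,5) [heading=90, draw]
  -- iteration 2/2 --
  FD 11: (35,5) -> (35,16) [heading=90, draw]
  FD 9: (35,16) -> (35,25) [heading=90, draw]
  LT 90: heading 90 -> 180
  FD 5: (35,25) -> (30,25) [heading=180, draw]
]
FD 5: (30,25) -> (25,25) [heading=180, draw]
FD 3: (25,25) -> (22,25) [heading=180, draw]
Final: pos=(22,25), heading=180, 9 segment(s) drawn
Waypoints (10 total):
(0, 0)
(15, 0)
(26, 0)
(35, 0)
(35, 5)
(35, 16)
(35, 25)
(30, 25)
(25, 25)
(22, 25)

Answer: (0, 0)
(15, 0)
(26, 0)
(35, 0)
(35, 5)
(35, 16)
(35, 25)
(30, 25)
(25, 25)
(22, 25)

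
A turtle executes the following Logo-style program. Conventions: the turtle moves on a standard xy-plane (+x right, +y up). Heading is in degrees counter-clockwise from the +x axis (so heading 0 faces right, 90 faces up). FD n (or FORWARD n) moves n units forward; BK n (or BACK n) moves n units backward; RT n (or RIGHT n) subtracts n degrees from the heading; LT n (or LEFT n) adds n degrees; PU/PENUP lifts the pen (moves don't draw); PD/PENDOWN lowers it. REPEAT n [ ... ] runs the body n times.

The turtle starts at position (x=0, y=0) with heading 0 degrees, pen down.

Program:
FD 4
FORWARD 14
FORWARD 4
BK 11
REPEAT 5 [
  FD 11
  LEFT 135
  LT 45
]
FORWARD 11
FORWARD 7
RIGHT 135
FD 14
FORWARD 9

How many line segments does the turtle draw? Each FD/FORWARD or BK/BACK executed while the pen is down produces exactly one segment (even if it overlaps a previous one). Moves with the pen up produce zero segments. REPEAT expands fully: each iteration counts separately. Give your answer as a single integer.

Executing turtle program step by step:
Start: pos=(0,0), heading=0, pen down
FD 4: (0,0) -> (4,0) [heading=0, draw]
FD 14: (4,0) -> (18,0) [heading=0, draw]
FD 4: (18,0) -> (22,0) [heading=0, draw]
BK 11: (22,0) -> (11,0) [heading=0, draw]
REPEAT 5 [
  -- iteration 1/5 --
  FD 11: (11,0) -> (22,0) [heading=0, draw]
  LT 135: heading 0 -> 135
  LT 45: heading 135 -> 180
  -- iteration 2/5 --
  FD 11: (22,0) -> (11,0) [heading=180, draw]
  LT 135: heading 180 -> 315
  LT 45: heading 315 -> 0
  -- iteration 3/5 --
  FD 11: (11,0) -> (22,0) [heading=0, draw]
  LT 135: heading 0 -> 135
  LT 45: heading 135 -> 180
  -- iteration 4/5 --
  FD 11: (22,0) -> (11,0) [heading=180, draw]
  LT 135: heading 180 -> 315
  LT 45: heading 315 -> 0
  -- iteration 5/5 --
  FD 11: (11,0) -> (22,0) [heading=0, draw]
  LT 135: heading 0 -> 135
  LT 45: heading 135 -> 180
]
FD 11: (22,0) -> (11,0) [heading=180, draw]
FD 7: (11,0) -> (4,0) [heading=180, draw]
RT 135: heading 180 -> 45
FD 14: (4,0) -> (13.899,9.899) [heading=45, draw]
FD 9: (13.899,9.899) -> (20.263,16.263) [heading=45, draw]
Final: pos=(20.263,16.263), heading=45, 13 segment(s) drawn
Segments drawn: 13

Answer: 13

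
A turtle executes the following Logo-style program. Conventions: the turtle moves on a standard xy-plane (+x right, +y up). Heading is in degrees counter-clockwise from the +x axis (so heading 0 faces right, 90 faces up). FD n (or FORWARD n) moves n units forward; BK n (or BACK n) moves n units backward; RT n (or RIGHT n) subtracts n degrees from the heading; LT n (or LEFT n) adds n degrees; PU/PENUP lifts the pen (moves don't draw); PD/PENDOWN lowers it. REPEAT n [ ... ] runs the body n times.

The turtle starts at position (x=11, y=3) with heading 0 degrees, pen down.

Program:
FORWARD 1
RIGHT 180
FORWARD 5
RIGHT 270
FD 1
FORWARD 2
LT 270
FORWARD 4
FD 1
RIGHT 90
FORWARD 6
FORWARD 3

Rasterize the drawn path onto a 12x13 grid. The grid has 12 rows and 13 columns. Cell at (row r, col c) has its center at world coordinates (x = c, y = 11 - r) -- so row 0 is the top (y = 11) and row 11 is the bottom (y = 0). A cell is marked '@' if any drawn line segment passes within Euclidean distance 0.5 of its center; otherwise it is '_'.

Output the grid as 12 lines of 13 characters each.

Segment 0: (11,3) -> (12,3)
Segment 1: (12,3) -> (7,3)
Segment 2: (7,3) -> (7,2)
Segment 3: (7,2) -> (7,-0)
Segment 4: (7,-0) -> (3,-0)
Segment 5: (3,-0) -> (2,-0)
Segment 6: (2,-0) -> (2,6)
Segment 7: (2,6) -> (2,9)

Answer: _____________
_____________
__@__________
__@__________
__@__________
__@__________
__@__________
__@__________
__@____@@@@@@
__@____@_____
__@____@_____
__@@@@@@_____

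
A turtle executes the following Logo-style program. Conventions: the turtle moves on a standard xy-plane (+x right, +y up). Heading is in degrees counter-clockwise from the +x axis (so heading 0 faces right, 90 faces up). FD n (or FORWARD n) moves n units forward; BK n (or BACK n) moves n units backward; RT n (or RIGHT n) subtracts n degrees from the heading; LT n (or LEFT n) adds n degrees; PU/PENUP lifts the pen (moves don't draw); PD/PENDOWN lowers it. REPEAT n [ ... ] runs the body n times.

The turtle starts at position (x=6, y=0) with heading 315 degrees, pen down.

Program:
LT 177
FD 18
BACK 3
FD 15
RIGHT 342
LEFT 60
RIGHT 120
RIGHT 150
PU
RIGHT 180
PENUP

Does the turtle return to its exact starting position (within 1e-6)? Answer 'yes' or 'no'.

Executing turtle program step by step:
Start: pos=(6,0), heading=315, pen down
LT 177: heading 315 -> 132
FD 18: (6,0) -> (-6.044,13.377) [heading=132, draw]
BK 3: (-6.044,13.377) -> (-4.037,11.147) [heading=132, draw]
FD 15: (-4.037,11.147) -> (-14.074,22.294) [heading=132, draw]
RT 342: heading 132 -> 150
LT 60: heading 150 -> 210
RT 120: heading 210 -> 90
RT 150: heading 90 -> 300
PU: pen up
RT 180: heading 300 -> 120
PU: pen up
Final: pos=(-14.074,22.294), heading=120, 3 segment(s) drawn

Start position: (6, 0)
Final position: (-14.074, 22.294)
Distance = 30; >= 1e-6 -> NOT closed

Answer: no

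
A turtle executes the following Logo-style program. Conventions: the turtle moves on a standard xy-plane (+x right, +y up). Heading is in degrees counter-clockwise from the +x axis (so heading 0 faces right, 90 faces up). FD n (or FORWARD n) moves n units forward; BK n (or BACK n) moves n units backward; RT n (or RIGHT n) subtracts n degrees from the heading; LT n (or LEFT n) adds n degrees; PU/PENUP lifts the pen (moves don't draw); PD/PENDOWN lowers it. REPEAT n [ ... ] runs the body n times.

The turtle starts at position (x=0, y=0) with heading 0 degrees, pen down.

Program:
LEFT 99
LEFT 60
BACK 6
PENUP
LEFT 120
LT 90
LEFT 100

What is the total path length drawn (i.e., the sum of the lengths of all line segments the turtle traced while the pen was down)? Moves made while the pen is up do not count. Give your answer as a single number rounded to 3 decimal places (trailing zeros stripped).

Answer: 6

Derivation:
Executing turtle program step by step:
Start: pos=(0,0), heading=0, pen down
LT 99: heading 0 -> 99
LT 60: heading 99 -> 159
BK 6: (0,0) -> (5.601,-2.15) [heading=159, draw]
PU: pen up
LT 120: heading 159 -> 279
LT 90: heading 279 -> 9
LT 100: heading 9 -> 109
Final: pos=(5.601,-2.15), heading=109, 1 segment(s) drawn

Segment lengths:
  seg 1: (0,0) -> (5.601,-2.15), length = 6
Total = 6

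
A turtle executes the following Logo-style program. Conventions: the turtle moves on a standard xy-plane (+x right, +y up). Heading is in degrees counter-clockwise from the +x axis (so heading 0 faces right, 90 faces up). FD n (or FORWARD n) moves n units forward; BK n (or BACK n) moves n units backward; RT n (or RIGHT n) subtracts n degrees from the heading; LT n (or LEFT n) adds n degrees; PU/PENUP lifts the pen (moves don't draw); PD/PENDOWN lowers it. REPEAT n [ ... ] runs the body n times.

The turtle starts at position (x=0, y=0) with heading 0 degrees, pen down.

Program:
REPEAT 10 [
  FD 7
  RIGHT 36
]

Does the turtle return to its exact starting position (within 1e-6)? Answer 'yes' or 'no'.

Executing turtle program step by step:
Start: pos=(0,0), heading=0, pen down
REPEAT 10 [
  -- iteration 1/10 --
  FD 7: (0,0) -> (7,0) [heading=0, draw]
  RT 36: heading 0 -> 324
  -- iteration 2/10 --
  FD 7: (7,0) -> (12.663,-4.114) [heading=324, draw]
  RT 36: heading 324 -> 288
  -- iteration 3/10 --
  FD 7: (12.663,-4.114) -> (14.826,-10.772) [heading=288, draw]
  RT 36: heading 288 -> 252
  -- iteration 4/10 --
  FD 7: (14.826,-10.772) -> (12.663,-17.429) [heading=252, draw]
  RT 36: heading 252 -> 216
  -- iteration 5/10 --
  FD 7: (12.663,-17.429) -> (7,-21.544) [heading=216, draw]
  RT 36: heading 216 -> 180
  -- iteration 6/10 --
  FD 7: (7,-21.544) -> (0,-21.544) [heading=180, draw]
  RT 36: heading 180 -> 144
  -- iteration 7/10 --
  FD 7: (0,-21.544) -> (-5.663,-17.429) [heading=144, draw]
  RT 36: heading 144 -> 108
  -- iteration 8/10 --
  FD 7: (-5.663,-17.429) -> (-7.826,-10.772) [heading=108, draw]
  RT 36: heading 108 -> 72
  -- iteration 9/10 --
  FD 7: (-7.826,-10.772) -> (-5.663,-4.114) [heading=72, draw]
  RT 36: heading 72 -> 36
  -- iteration 10/10 --
  FD 7: (-5.663,-4.114) -> (0,0) [heading=36, draw]
  RT 36: heading 36 -> 0
]
Final: pos=(0,0), heading=0, 10 segment(s) drawn

Start position: (0, 0)
Final position: (0, 0)
Distance = 0; < 1e-6 -> CLOSED

Answer: yes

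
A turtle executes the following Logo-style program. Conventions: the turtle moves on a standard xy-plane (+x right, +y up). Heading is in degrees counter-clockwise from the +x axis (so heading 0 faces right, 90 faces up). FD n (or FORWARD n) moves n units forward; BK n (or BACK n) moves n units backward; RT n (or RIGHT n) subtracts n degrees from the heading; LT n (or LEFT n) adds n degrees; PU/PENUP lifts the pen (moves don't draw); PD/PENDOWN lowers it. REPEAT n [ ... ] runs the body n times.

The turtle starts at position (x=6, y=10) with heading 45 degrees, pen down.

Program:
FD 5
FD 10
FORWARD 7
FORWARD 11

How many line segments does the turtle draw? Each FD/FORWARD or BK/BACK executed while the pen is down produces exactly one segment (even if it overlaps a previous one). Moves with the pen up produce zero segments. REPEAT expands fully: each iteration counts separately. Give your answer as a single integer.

Executing turtle program step by step:
Start: pos=(6,10), heading=45, pen down
FD 5: (6,10) -> (9.536,13.536) [heading=45, draw]
FD 10: (9.536,13.536) -> (16.607,20.607) [heading=45, draw]
FD 7: (16.607,20.607) -> (21.556,25.556) [heading=45, draw]
FD 11: (21.556,25.556) -> (29.335,33.335) [heading=45, draw]
Final: pos=(29.335,33.335), heading=45, 4 segment(s) drawn
Segments drawn: 4

Answer: 4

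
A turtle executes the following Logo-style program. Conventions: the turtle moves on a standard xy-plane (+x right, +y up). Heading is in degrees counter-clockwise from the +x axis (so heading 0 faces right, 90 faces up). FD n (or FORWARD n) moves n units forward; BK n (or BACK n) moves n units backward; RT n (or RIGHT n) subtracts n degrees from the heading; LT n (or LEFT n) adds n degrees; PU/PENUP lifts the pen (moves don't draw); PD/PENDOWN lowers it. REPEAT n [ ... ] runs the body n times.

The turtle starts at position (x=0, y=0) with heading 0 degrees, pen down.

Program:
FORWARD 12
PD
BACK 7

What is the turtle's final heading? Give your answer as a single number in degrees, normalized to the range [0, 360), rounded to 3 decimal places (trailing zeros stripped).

Answer: 0

Derivation:
Executing turtle program step by step:
Start: pos=(0,0), heading=0, pen down
FD 12: (0,0) -> (12,0) [heading=0, draw]
PD: pen down
BK 7: (12,0) -> (5,0) [heading=0, draw]
Final: pos=(5,0), heading=0, 2 segment(s) drawn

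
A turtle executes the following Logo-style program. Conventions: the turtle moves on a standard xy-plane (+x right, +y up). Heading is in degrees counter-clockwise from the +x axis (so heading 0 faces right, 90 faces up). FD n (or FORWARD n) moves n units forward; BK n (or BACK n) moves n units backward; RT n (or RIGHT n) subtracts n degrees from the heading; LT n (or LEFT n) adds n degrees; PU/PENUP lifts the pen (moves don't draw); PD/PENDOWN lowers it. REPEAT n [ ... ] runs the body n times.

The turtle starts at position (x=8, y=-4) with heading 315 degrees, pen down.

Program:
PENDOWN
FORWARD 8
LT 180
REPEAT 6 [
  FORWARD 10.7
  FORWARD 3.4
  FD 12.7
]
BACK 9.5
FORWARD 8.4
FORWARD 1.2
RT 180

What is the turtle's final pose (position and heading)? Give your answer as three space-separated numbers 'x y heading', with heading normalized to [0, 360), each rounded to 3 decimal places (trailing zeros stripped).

Executing turtle program step by step:
Start: pos=(8,-4), heading=315, pen down
PD: pen down
FD 8: (8,-4) -> (13.657,-9.657) [heading=315, draw]
LT 180: heading 315 -> 135
REPEAT 6 [
  -- iteration 1/6 --
  FD 10.7: (13.657,-9.657) -> (6.091,-2.091) [heading=135, draw]
  FD 3.4: (6.091,-2.091) -> (3.687,0.313) [heading=135, draw]
  FD 12.7: (3.687,0.313) -> (-5.294,9.294) [heading=135, draw]
  -- iteration 2/6 --
  FD 10.7: (-5.294,9.294) -> (-12.86,16.86) [heading=135, draw]
  FD 3.4: (-12.86,16.86) -> (-15.264,19.264) [heading=135, draw]
  FD 12.7: (-15.264,19.264) -> (-24.244,28.244) [heading=135, draw]
  -- iteration 3/6 --
  FD 10.7: (-24.244,28.244) -> (-31.81,35.81) [heading=135, draw]
  FD 3.4: (-31.81,35.81) -> (-34.214,38.214) [heading=135, draw]
  FD 12.7: (-34.214,38.214) -> (-43.195,47.195) [heading=135, draw]
  -- iteration 4/6 --
  FD 10.7: (-43.195,47.195) -> (-50.761,54.761) [heading=135, draw]
  FD 3.4: (-50.761,54.761) -> (-53.165,57.165) [heading=135, draw]
  FD 12.7: (-53.165,57.165) -> (-62.145,66.145) [heading=135, draw]
  -- iteration 5/6 --
  FD 10.7: (-62.145,66.145) -> (-69.711,73.711) [heading=135, draw]
  FD 3.4: (-69.711,73.711) -> (-72.115,76.115) [heading=135, draw]
  FD 12.7: (-72.115,76.115) -> (-81.095,85.095) [heading=135, draw]
  -- iteration 6/6 --
  FD 10.7: (-81.095,85.095) -> (-88.661,92.661) [heading=135, draw]
  FD 3.4: (-88.661,92.661) -> (-91.066,95.066) [heading=135, draw]
  FD 12.7: (-91.066,95.066) -> (-100.046,104.046) [heading=135, draw]
]
BK 9.5: (-100.046,104.046) -> (-93.328,97.328) [heading=135, draw]
FD 8.4: (-93.328,97.328) -> (-99.268,103.268) [heading=135, draw]
FD 1.2: (-99.268,103.268) -> (-100.117,104.117) [heading=135, draw]
RT 180: heading 135 -> 315
Final: pos=(-100.117,104.117), heading=315, 22 segment(s) drawn

Answer: -100.117 104.117 315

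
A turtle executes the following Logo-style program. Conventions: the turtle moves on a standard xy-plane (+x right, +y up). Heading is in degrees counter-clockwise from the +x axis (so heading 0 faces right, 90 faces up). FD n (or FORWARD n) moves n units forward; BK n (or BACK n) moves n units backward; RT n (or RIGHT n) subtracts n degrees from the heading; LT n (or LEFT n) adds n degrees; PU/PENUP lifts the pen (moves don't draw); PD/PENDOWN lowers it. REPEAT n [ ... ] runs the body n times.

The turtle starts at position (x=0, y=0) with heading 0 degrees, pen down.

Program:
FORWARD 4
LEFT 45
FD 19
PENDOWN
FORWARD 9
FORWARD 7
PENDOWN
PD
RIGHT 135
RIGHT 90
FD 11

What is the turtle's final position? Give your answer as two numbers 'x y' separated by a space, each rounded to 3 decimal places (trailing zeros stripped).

Executing turtle program step by step:
Start: pos=(0,0), heading=0, pen down
FD 4: (0,0) -> (4,0) [heading=0, draw]
LT 45: heading 0 -> 45
FD 19: (4,0) -> (17.435,13.435) [heading=45, draw]
PD: pen down
FD 9: (17.435,13.435) -> (23.799,19.799) [heading=45, draw]
FD 7: (23.799,19.799) -> (28.749,24.749) [heading=45, draw]
PD: pen down
PD: pen down
RT 135: heading 45 -> 270
RT 90: heading 270 -> 180
FD 11: (28.749,24.749) -> (17.749,24.749) [heading=180, draw]
Final: pos=(17.749,24.749), heading=180, 5 segment(s) drawn

Answer: 17.749 24.749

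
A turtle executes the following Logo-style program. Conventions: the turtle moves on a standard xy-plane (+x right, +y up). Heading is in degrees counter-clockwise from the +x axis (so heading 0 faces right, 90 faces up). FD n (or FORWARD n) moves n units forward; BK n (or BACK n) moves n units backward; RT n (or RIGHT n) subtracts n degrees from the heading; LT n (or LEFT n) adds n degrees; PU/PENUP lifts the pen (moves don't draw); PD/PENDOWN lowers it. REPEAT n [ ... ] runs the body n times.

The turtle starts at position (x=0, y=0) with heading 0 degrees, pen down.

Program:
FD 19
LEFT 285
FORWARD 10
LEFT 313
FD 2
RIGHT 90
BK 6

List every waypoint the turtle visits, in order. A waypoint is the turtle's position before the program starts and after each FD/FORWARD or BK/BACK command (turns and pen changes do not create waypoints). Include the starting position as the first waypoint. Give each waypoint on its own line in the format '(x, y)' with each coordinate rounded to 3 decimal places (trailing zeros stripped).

Executing turtle program step by step:
Start: pos=(0,0), heading=0, pen down
FD 19: (0,0) -> (19,0) [heading=0, draw]
LT 285: heading 0 -> 285
FD 10: (19,0) -> (21.588,-9.659) [heading=285, draw]
LT 313: heading 285 -> 238
FD 2: (21.588,-9.659) -> (20.528,-11.355) [heading=238, draw]
RT 90: heading 238 -> 148
BK 6: (20.528,-11.355) -> (25.617,-14.535) [heading=148, draw]
Final: pos=(25.617,-14.535), heading=148, 4 segment(s) drawn
Waypoints (5 total):
(0, 0)
(19, 0)
(21.588, -9.659)
(20.528, -11.355)
(25.617, -14.535)

Answer: (0, 0)
(19, 0)
(21.588, -9.659)
(20.528, -11.355)
(25.617, -14.535)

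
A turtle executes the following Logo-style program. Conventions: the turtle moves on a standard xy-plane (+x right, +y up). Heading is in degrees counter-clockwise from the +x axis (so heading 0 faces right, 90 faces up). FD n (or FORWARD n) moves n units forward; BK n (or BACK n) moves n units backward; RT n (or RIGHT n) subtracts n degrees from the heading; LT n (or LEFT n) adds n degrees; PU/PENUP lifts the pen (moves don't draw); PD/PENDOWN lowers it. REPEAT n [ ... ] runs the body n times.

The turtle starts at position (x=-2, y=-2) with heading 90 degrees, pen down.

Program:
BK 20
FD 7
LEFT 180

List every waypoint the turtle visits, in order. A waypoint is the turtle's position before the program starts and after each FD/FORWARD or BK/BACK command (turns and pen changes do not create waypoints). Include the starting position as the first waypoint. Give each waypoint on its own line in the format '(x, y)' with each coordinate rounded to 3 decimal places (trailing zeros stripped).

Answer: (-2, -2)
(-2, -22)
(-2, -15)

Derivation:
Executing turtle program step by step:
Start: pos=(-2,-2), heading=90, pen down
BK 20: (-2,-2) -> (-2,-22) [heading=90, draw]
FD 7: (-2,-22) -> (-2,-15) [heading=90, draw]
LT 180: heading 90 -> 270
Final: pos=(-2,-15), heading=270, 2 segment(s) drawn
Waypoints (3 total):
(-2, -2)
(-2, -22)
(-2, -15)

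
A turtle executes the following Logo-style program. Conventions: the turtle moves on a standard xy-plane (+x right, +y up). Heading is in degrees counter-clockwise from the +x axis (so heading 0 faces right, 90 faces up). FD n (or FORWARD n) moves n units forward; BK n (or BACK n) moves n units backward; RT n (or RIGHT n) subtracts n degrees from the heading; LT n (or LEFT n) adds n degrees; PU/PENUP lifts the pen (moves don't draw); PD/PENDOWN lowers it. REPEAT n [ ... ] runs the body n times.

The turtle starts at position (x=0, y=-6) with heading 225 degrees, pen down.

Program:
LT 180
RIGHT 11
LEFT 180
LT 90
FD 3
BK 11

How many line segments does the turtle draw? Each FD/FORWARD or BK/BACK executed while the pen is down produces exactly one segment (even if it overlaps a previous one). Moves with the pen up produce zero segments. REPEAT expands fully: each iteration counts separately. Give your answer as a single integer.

Executing turtle program step by step:
Start: pos=(0,-6), heading=225, pen down
LT 180: heading 225 -> 45
RT 11: heading 45 -> 34
LT 180: heading 34 -> 214
LT 90: heading 214 -> 304
FD 3: (0,-6) -> (1.678,-8.487) [heading=304, draw]
BK 11: (1.678,-8.487) -> (-4.474,0.632) [heading=304, draw]
Final: pos=(-4.474,0.632), heading=304, 2 segment(s) drawn
Segments drawn: 2

Answer: 2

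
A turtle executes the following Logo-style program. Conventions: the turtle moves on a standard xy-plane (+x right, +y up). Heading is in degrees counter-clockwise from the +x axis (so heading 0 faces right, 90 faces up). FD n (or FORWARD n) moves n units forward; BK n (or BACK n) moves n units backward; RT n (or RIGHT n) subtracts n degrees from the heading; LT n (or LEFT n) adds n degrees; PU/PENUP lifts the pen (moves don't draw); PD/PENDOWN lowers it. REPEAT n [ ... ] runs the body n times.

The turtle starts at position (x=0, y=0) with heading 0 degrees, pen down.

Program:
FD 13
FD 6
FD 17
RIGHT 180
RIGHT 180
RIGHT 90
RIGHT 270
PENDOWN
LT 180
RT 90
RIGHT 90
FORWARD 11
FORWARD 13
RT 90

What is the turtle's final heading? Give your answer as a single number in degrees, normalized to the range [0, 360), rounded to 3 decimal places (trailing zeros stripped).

Executing turtle program step by step:
Start: pos=(0,0), heading=0, pen down
FD 13: (0,0) -> (13,0) [heading=0, draw]
FD 6: (13,0) -> (19,0) [heading=0, draw]
FD 17: (19,0) -> (36,0) [heading=0, draw]
RT 180: heading 0 -> 180
RT 180: heading 180 -> 0
RT 90: heading 0 -> 270
RT 270: heading 270 -> 0
PD: pen down
LT 180: heading 0 -> 180
RT 90: heading 180 -> 90
RT 90: heading 90 -> 0
FD 11: (36,0) -> (47,0) [heading=0, draw]
FD 13: (47,0) -> (60,0) [heading=0, draw]
RT 90: heading 0 -> 270
Final: pos=(60,0), heading=270, 5 segment(s) drawn

Answer: 270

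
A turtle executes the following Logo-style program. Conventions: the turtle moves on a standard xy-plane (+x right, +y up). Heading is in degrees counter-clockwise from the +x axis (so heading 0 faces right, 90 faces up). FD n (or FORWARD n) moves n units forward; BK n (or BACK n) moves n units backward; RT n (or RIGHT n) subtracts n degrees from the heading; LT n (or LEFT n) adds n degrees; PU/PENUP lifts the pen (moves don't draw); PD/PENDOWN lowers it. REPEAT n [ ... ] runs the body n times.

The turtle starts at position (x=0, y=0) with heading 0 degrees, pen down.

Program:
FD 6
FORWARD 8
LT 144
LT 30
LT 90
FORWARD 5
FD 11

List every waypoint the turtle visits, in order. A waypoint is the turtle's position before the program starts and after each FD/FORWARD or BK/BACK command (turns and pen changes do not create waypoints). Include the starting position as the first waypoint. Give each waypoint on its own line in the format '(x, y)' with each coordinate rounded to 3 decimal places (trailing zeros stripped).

Executing turtle program step by step:
Start: pos=(0,0), heading=0, pen down
FD 6: (0,0) -> (6,0) [heading=0, draw]
FD 8: (6,0) -> (14,0) [heading=0, draw]
LT 144: heading 0 -> 144
LT 30: heading 144 -> 174
LT 90: heading 174 -> 264
FD 5: (14,0) -> (13.477,-4.973) [heading=264, draw]
FD 11: (13.477,-4.973) -> (12.328,-15.912) [heading=264, draw]
Final: pos=(12.328,-15.912), heading=264, 4 segment(s) drawn
Waypoints (5 total):
(0, 0)
(6, 0)
(14, 0)
(13.477, -4.973)
(12.328, -15.912)

Answer: (0, 0)
(6, 0)
(14, 0)
(13.477, -4.973)
(12.328, -15.912)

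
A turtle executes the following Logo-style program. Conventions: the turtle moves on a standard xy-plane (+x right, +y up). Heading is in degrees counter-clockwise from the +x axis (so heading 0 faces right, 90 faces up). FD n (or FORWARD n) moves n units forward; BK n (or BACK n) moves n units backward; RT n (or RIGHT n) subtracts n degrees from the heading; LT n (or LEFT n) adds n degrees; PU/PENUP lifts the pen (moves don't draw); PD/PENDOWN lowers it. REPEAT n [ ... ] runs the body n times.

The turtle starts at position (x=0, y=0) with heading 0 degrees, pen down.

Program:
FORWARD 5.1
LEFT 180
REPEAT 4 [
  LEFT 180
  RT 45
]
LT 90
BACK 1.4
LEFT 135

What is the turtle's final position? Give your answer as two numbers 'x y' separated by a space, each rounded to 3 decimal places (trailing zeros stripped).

Executing turtle program step by step:
Start: pos=(0,0), heading=0, pen down
FD 5.1: (0,0) -> (5.1,0) [heading=0, draw]
LT 180: heading 0 -> 180
REPEAT 4 [
  -- iteration 1/4 --
  LT 180: heading 180 -> 0
  RT 45: heading 0 -> 315
  -- iteration 2/4 --
  LT 180: heading 315 -> 135
  RT 45: heading 135 -> 90
  -- iteration 3/4 --
  LT 180: heading 90 -> 270
  RT 45: heading 270 -> 225
  -- iteration 4/4 --
  LT 180: heading 225 -> 45
  RT 45: heading 45 -> 0
]
LT 90: heading 0 -> 90
BK 1.4: (5.1,0) -> (5.1,-1.4) [heading=90, draw]
LT 135: heading 90 -> 225
Final: pos=(5.1,-1.4), heading=225, 2 segment(s) drawn

Answer: 5.1 -1.4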